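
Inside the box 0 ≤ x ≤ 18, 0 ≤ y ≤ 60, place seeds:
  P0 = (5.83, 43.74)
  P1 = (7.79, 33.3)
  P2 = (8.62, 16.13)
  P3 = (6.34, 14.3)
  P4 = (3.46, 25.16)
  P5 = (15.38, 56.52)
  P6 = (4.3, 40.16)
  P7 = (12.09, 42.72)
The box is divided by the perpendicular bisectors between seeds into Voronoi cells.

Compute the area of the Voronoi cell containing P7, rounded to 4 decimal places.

1. box [0,18]×[0,60]: [(0, 0) (18, 0) (18, 60) (0, 60)]
2. ⊥bis P7·P0 via (8.96,43.23): [(1.9161, 0) (18, 0) (18, 60) (11.6925, 60)]  |A|=671.7412
3. ⊥bis P7·P1 via (9.94,38.01): [(8.2362, 38.7878) (18, 34.3308) (18, 60) (11.6925, 60)]  |A|=192.2129
4. ⊥bis P7·P2 via (10.355,29.425): [(8.2362, 38.7878) (18, 34.3308) (18, 60) (11.6925, 60)]  |A|=192.2129
5. ⊥bis P7·P3 via (9.215,28.51): [(8.2362, 38.7878) (18, 34.3308) (18, 60) (11.6925, 60)]  |A|=192.2129
6. ⊥bis P7·P4 via (7.775,33.94): [(8.2362, 38.7878) (18, 34.3308) (18, 60) (11.6925, 60)]  |A|=192.2129
7. ⊥bis P7·P5 via (13.735,49.62): [(10.1408, 50.4769) (8.2362, 38.7878) (18, 34.3308) (18, 48.6032)]  |A|=117.3944
8. ⊥bis P7·P6 via (8.195,41.44): [(10.1408, 50.4769) (8.5114, 40.4771) (9.2132, 38.3418) (18, 34.3308) (18, 48.6032)]  |A|=116.5078
9. canonical 5-gon: [(10.1408, 50.4769) (8.5114, 40.4771) (9.2132, 38.3418) (18, 34.3308) (18, 48.6032)]
10. shoelace: 116.5078

Area of P7's cell: 116.5078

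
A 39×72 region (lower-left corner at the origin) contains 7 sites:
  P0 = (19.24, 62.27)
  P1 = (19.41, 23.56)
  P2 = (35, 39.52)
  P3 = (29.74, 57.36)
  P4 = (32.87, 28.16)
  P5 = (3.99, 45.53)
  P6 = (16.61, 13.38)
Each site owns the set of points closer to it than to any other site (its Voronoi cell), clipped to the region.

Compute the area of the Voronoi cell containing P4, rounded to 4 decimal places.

Area of P4's cell: 286.3863

1. box [0,39]×[0,72]: [(0, 0) (39, 0) (39, 72) (0, 72)]
2. ⊥bis P4·P0 via (26.055,45.215): [(0, 34.8037) (0, 0) (39, 0) (39, 50.3877)]  |A|=1661.2319
3. ⊥bis P4·P1 via (26.14,25.86): [(20.3099, 42.9193) (34.9777, 0) (39, 0) (39, 50.3877)]  |A|=557.1913
4. ⊥bis P4·P2 via (33.935,33.84): [(22.6924, 35.948) (34.9777, 0) (39, 0) (39, 32.8903)]  |A|=340.4771
5. ⊥bis P4·P3 via (31.305,42.76): [(22.6924, 35.948) (34.9777, 0) (39, 0) (39, 32.8903)]  |A|=340.4771
6. ⊥bis P4·P5 via (18.43,36.845): [(22.6924, 35.948) (34.9777, 0) (39, 0) (39, 32.8903)]  |A|=340.4771
7. ⊥bis P4·P6 via (24.74,20.77): [(22.6924, 35.948) (29.7711, 15.2351) (39, 5.0821) (39, 32.8903)]  |A|=286.3863
8. canonical 4-gon: [(22.6924, 35.948) (29.7711, 15.2351) (39, 5.0821) (39, 32.8903)]
9. shoelace: 286.3863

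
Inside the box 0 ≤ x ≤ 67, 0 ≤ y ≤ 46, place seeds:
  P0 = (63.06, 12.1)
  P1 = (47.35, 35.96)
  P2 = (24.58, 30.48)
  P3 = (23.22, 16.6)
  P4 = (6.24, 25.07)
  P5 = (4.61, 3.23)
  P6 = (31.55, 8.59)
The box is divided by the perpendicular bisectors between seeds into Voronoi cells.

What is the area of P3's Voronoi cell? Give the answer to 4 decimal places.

Area of P3's cell: 275.0530

1. box [0,67]×[0,46]: [(0, 0) (67, 0) (67, 46) (0, 46)]
2. ⊥bis P3·P0 via (43.14,14.35): [(0, 0) (41.5191, 0) (46.7149, 46) (0, 46)]  |A|=2029.3835
3. ⊥bis P3·P1 via (35.285,26.28): [(0, 0) (41.5191, 0) (43.3519, 16.2256) (19.4632, 46) (0, 46)]  |A|=1623.6822
4. ⊥bis P3·P2 via (23.9,23.54): [(0, 25.8818) (0, 0) (41.5191, 0) (43.3519, 16.2256) (38.6423, 22.0955)]  |A|=1002.3458
5. ⊥bis P3·P4 via (14.73,20.835): [(16.4437, 24.2706) (4.337, 0) (41.5191, 0) (43.3519, 16.2256) (38.6423, 22.0955)]  |A|=736.9178
6. ⊥bis P3·P5 via (13.915,9.915): [(16.4437, 24.2706) (11.1811, 13.7204) (21.0382, 0) (41.5191, 0) (43.3519, 16.2256) (38.6423, 22.0955)]  |A|=622.3442
7. ⊥bis P3·P6 via (27.385,12.595): [(36.7032, 22.2855) (16.4437, 24.2706) (11.1811, 13.7204) (18.5732, 3.4312)]  |A|=275.053
8. canonical 4-gon: [(36.7032, 22.2855) (16.4437, 24.2706) (11.1811, 13.7204) (18.5732, 3.4312)]
9. shoelace: 275.053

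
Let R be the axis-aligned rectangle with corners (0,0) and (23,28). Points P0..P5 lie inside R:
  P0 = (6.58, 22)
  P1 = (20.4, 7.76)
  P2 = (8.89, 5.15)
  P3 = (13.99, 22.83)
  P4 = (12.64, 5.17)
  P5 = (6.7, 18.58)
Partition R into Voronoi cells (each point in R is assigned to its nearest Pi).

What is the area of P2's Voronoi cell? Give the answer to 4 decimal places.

Area of P2's cell: 123.4251

1. box [0,23]×[0,28]: [(0, 0) (23, 0) (23, 28) (0, 28)]
2. ⊥bis P2·P0 via (7.735,13.575): [(0, 12.5146) (0, 0) (23, 0) (23, 15.6677)]  |A|=324.0965
3. ⊥bis P2·P1 via (14.645,6.455): [(12.8708, 14.2791) (0, 12.5146) (0, 0) (16.1087, 0)]  |A|=195.5454
4. ⊥bis P2·P3 via (11.44,13.99): [(13.0411, 13.5281) (11.2216, 14.053) (0, 12.5146) (0, 0) (16.1087, 0)]  |A|=194.907
5. ⊥bis P2·P4 via (10.765,5.16): [(10.7179, 13.9839) (0, 12.5146) (0, 0) (10.7925, 0)]  |A|=142.5263
6. ⊥bis P2·P5 via (7.795,11.865): [(10.7267, 12.3431) (0, 10.5939) (0, 0) (10.7925, 0)]  |A|=123.4251
7. canonical 4-gon: [(10.7267, 12.3431) (0, 10.5939) (0, 0) (10.7925, 0)]
8. shoelace: 123.4251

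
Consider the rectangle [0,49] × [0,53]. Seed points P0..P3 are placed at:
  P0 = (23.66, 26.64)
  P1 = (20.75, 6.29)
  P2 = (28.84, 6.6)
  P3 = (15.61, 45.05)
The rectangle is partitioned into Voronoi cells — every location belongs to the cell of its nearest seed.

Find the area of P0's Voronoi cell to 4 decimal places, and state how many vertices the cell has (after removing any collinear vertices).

Area of P0's cell: 948.6866 (5 vertices)

1. box [0,49]×[0,53]: [(0, 0) (49, 0) (49, 53) (0, 53)]
2. ⊥bis P0·P1 via (22.205,16.465): [(0, 19.6403) (49, 12.6334) (49, 53) (0, 53)]  |A|=1806.2958
3. ⊥bis P0·P2 via (26.25,16.62): [(0, 19.6403) (24.4232, 16.1478) (49, 22.5005) (49, 53) (0, 53)]  |A|=1685.0448
4. ⊥bis P0·P3 via (19.635,35.845): [(0, 27.2594) (0, 19.6403) (24.4232, 16.1478) (49, 22.5005) (49, 48.6852)]  |A|=948.6866
5. canonical 5-gon: [(0, 27.2594) (0, 19.6403) (24.4232, 16.1478) (49, 22.5005) (49, 48.6852)]
6. shoelace: 948.6866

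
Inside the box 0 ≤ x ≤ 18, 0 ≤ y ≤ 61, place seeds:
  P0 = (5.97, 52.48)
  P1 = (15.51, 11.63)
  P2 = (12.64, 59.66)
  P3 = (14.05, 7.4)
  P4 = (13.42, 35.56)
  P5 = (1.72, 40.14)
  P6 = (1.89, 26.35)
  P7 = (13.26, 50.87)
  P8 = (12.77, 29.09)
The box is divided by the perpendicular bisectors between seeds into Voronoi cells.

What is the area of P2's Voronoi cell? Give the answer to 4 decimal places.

1. box [0,18]×[0,61]: [(0, 0) (18, 0) (18, 61) (0, 61)]
2. ⊥bis P2·P0 via (9.305,56.07): [(18, 47.9926) (18, 61) (3.998, 61)]  |A|=91.0644
3. ⊥bis P2·P1 via (14.075,35.645): [(18, 47.9926) (18, 61) (3.998, 61)]  |A|=91.0644
4. ⊥bis P2·P3 via (13.345,33.53): [(18, 47.9926) (18, 61) (3.998, 61)]  |A|=91.0644
5. ⊥bis P2·P4 via (13.03,47.61): [(18, 47.9926) (18, 61) (3.998, 61)]  |A|=91.0644
6. ⊥bis P2·P5 via (7.18,49.9): [(18, 47.9926) (18, 61) (3.998, 61)]  |A|=91.0644
7. ⊥bis P2·P6 via (7.265,43.005): [(18, 47.9926) (18, 61) (3.998, 61)]  |A|=91.0644
8. ⊥bis P2·P7 via (12.95,55.265): [(10.3676, 55.0829) (18, 55.6212) (18, 61) (3.998, 61)]  |A|=61.9523
9. ⊥bis P2·P8 via (12.705,44.375): [(10.3676, 55.0829) (18, 55.6212) (18, 61) (3.998, 61)]  |A|=61.9523
10. canonical 4-gon: [(10.3676, 55.0829) (18, 55.6212) (18, 61) (3.998, 61)]
11. shoelace: 61.9523

Area of P2's cell: 61.9523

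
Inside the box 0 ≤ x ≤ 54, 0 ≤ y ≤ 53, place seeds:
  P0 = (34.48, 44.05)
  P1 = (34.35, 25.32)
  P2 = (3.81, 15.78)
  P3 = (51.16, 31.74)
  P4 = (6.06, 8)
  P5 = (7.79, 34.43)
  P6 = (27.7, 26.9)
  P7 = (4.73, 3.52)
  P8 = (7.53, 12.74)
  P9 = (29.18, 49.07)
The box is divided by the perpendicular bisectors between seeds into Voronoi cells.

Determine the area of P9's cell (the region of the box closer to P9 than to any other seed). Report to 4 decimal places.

Area of P9's cell: 222.4531

1. box [0,54]×[0,53]: [(0, 0) (54, 0) (54, 53) (0, 53)]
2. ⊥bis P9·P0 via (31.83,46.56): [(0, 12.9546) (37.9298, 53) (0, 53)]  |A|=759.4561
3. ⊥bis P9·P1 via (31.765,37.195): [(0, 30.2803) (20.6727, 34.7804) (37.9298, 53) (0, 53)]  |A|=580.3722
4. ⊥bis P9·P2 via (16.495,32.425): [(0, 44.9957) (15.0192, 33.5497) (20.6727, 34.7804) (37.9298, 53) (0, 53)]  |A|=469.8653
5. ⊥bis P9·P3 via (40.17,40.405): [(0, 44.9957) (15.0192, 33.5497) (20.6727, 34.7804) (37.9298, 53) (0, 53)]  |A|=469.8653
6. ⊥bis P9·P4 via (17.62,28.535): [(0, 44.9957) (15.0192, 33.5497) (20.6727, 34.7804) (37.9298, 53) (0, 53)]  |A|=469.8653
7. ⊥bis P9·P5 via (18.485,41.75): [(22.1719, 36.3632) (37.9298, 53) (10.7851, 53)]  |A|=225.7999
8. ⊥bis P9·P6 via (28.44,37.985): [(20.7086, 38.5011) (23.9894, 38.2821) (37.9298, 53) (10.7851, 53)]  |A|=222.4531
9. ⊥bis P9·P7 via (16.955,26.295): [(20.7086, 38.5011) (23.9894, 38.2821) (37.9298, 53) (10.7851, 53)]  |A|=222.4531
10. ⊥bis P9·P8 via (18.355,30.905): [(20.7086, 38.5011) (23.9894, 38.2821) (37.9298, 53) (10.7851, 53)]  |A|=222.4531
11. canonical 4-gon: [(20.7086, 38.5011) (23.9894, 38.2821) (37.9298, 53) (10.7851, 53)]
12. shoelace: 222.4531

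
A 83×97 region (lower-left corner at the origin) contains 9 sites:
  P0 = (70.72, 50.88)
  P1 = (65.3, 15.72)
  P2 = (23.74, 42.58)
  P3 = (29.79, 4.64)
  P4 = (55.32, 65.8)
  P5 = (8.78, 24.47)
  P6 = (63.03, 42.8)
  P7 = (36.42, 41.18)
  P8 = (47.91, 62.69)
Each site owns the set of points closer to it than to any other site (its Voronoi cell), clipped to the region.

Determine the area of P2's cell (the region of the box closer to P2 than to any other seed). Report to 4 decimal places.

Area of P2's cell: 1291.3730

1. box [0,83]×[0,97]: [(0, 0) (83, 0) (83, 97) (0, 97)]
2. ⊥bis P2·P0 via (47.23,46.73): [(0, 0) (55.4858, 0) (38.3488, 97) (0, 97)]  |A|=4550.9774
3. ⊥bis P2·P1 via (44.52,29.15): [(0, 0) (25.6805, 0) (49.0873, 36.217) (38.3488, 97) (0, 97)]  |A|=4011.2482
4. ⊥bis P2·P3 via (26.765,23.61): [(0, 19.342) (42.5682, 26.13) (49.0873, 36.217) (38.3488, 97) (0, 97)]  |A|=3264.0552
5. ⊥bis P2·P4 via (39.53,54.19): [(0, 19.342) (42.5682, 26.13) (49.0873, 36.217) (47.9305, 42.765) (8.0529, 97) (0, 97)]  |A|=2442.5068
6. ⊥bis P2·P5 via (16.26,33.525): [(0, 46.9568) (28.0204, 23.8102) (42.5682, 26.13) (49.0873, 36.217) (47.9305, 42.765) (8.0529, 97) (0, 97)]  |A|=2055.6183
7. ⊥bis P2·P6 via (43.385,42.69): [(0, 46.9568) (28.0204, 23.8102) (42.5682, 26.13) (43.4699, 27.5252) (43.3497, 48.9951) (8.0529, 97) (0, 97)]  |A|=1983.3991
8. ⊥bis P2·P7 via (30.08,41.88): [(0, 46.9568) (28.0204, 23.8102) (28.0861, 23.8207) (32.4955, 63.7572) (8.0529, 97) (0, 97)]  |A|=1559.6839
9. ⊥bis P2·P8 via (35.825,52.635): [(0, 95.6927) (0, 46.9568) (28.0204, 23.8102) (28.0861, 23.8207) (31.8014, 57.4709)]  |A|=1291.373
10. canonical 5-gon: [(0, 95.6927) (0, 46.9568) (28.0204, 23.8102) (28.0861, 23.8207) (31.8014, 57.4709)]
11. shoelace: 1291.373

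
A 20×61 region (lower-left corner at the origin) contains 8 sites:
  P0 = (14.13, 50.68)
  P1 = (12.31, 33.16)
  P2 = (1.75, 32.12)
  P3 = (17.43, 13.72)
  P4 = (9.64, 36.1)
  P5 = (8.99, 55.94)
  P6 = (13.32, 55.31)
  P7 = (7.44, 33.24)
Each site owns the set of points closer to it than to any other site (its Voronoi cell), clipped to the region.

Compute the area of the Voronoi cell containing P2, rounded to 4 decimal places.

Area of P2's cell: 125.3762

1. box [0,20]×[0,61]: [(0, 0) (20, 0) (20, 61) (0, 61)]
2. ⊥bis P2·P0 via (7.94,41.4): [(0, 46.6962) (0, 0) (20, 0) (20, 33.3557)]  |A|=800.5185
3. ⊥bis P2·P1 via (7.03,32.64): [(6.0426, 42.6656) (0, 46.6962) (0, 0) (10.2445, 0)]  |A|=359.6287
4. ⊥bis P2·P3 via (9.59,22.92): [(8.1114, 21.6599) (6.0426, 42.6656) (0, 46.6962) (0, 14.7477)]  |A|=188.8687
5. ⊥bis P2·P4 via (5.695,34.11): [(8.1114, 21.6599) (7.174, 31.1781) (0, 45.3998) (0, 14.7477)]  |A|=151.7913
6. ⊥bis P2·P5 via (5.37,44.03): [(8.1114, 21.6599) (7.174, 31.1781) (0, 45.3998) (0, 14.7477)]  |A|=151.7913
7. ⊥bis P2·P6 via (7.535,43.715): [(8.1114, 21.6599) (7.174, 31.1781) (0, 45.3998) (0, 14.7477)]  |A|=151.7913
8. ⊥bis P2·P7 via (4.595,32.68): [(6.9577, 20.6768) (3.4295, 38.6012) (0, 45.3998) (0, 14.7477)]  |A|=125.3762
9. canonical 4-gon: [(6.9577, 20.6768) (3.4295, 38.6012) (0, 45.3998) (0, 14.7477)]
10. shoelace: 125.3762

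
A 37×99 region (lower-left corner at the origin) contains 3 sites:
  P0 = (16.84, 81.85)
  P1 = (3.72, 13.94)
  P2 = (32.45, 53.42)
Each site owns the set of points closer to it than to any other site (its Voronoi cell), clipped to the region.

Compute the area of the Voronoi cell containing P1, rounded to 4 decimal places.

1. box [0,37]×[0,99]: [(0, 0) (37, 0) (37, 99) (0, 99)]
2. ⊥bis P1·P0 via (10.28,47.895): [(0, 49.8811) (0, 0) (37, 0) (37, 42.7328)]  |A|=1713.3561
3. ⊥bis P1·P2 via (18.085,33.68): [(0, 46.8406) (0, 0) (37, 0) (37, 19.9154)]  |A|=1234.986
4. canonical 4-gon: [(0, 46.8406) (0, 0) (37, 0) (37, 19.9154)]
5. shoelace: 1234.986

Area of P1's cell: 1234.9860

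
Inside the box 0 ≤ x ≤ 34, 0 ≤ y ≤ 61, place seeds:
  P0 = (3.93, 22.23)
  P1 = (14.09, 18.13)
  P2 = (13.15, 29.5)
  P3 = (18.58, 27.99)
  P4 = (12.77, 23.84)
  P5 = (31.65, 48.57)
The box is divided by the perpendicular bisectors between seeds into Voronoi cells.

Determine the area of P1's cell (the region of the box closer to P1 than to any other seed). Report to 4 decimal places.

Area of P1's cell: 569.4599

1. box [0,34]×[0,61]: [(0, 0) (34, 0) (34, 61) (0, 61)]
2. ⊥bis P1·P0 via (9.01,20.18): [(0.8665, 0) (34, 0) (34, 61) (25.4826, 61)]  |A|=1270.3514
3. ⊥bis P1·P2 via (13.62,23.815): [(10.3684, 23.5462) (0.8665, 0) (34, 0) (34, 25.4999)]  |A|=691.3853
4. ⊥bis P1·P3 via (16.335,23.06): [(14.5146, 23.889) (10.3684, 23.5462) (0.8665, 0) (34, 0) (34, 15.0158)]  |A|=589.242
5. ⊥bis P1·P4 via (13.43,20.985): [(18.3792, 22.1291) (8.9135, 19.9409) (0.8665, 0) (34, 0) (34, 15.0158)]  |A|=569.4599
6. ⊥bis P1·P5 via (22.87,33.35): [(18.3792, 22.1291) (8.9135, 19.9409) (0.8665, 0) (34, 0) (34, 15.0158)]  |A|=569.4599
7. canonical 5-gon: [(18.3792, 22.1291) (8.9135, 19.9409) (0.8665, 0) (34, 0) (34, 15.0158)]
8. shoelace: 569.4599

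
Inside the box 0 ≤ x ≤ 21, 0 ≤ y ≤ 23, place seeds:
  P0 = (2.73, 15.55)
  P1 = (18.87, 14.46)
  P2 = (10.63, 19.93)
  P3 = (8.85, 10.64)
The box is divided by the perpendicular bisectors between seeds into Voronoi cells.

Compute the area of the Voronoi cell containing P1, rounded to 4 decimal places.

1. box [0,21]×[0,23]: [(0, 0) (21, 0) (21, 23) (0, 23)]
2. ⊥bis P1·P0 via (10.8,15.005): [(9.7867, 0) (21, 0) (21, 23) (11.3399, 23)]  |A|=240.0443
3. ⊥bis P1·P2 via (14.75,17.195): [(10.5173, 10.8189) (9.7867, 0) (21, 0) (21, 23) (18.6036, 23)]  |A|=195.8046
4. ⊥bis P1·P3 via (13.86,12.55): [(13.0598, 14.6489) (18.6445, 0) (21, 0) (21, 23) (18.6036, 23)]  |A|=118.5711
5. canonical 5-gon: [(13.0598, 14.6489) (18.6445, 0) (21, 0) (21, 23) (18.6036, 23)]
6. shoelace: 118.5711

Area of P1's cell: 118.5711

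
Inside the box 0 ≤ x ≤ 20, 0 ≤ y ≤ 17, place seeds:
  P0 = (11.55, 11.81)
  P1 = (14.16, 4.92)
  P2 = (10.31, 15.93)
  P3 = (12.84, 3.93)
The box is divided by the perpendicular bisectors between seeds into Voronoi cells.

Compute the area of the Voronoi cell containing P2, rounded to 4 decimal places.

Area of P2's cell: 68.1981

1. box [0,20]×[0,17]: [(0, 0) (20, 0) (20, 17) (0, 17)]
2. ⊥bis P2·P0 via (10.93,13.87): [(0, 10.5804) (20, 16.5998) (20, 17) (0, 17)]  |A|=68.1981
3. ⊥bis P2·P1 via (12.235,10.425): [(0, 10.5804) (20, 16.5998) (20, 17) (0, 17)]  |A|=68.1981
4. ⊥bis P2·P3 via (11.575,9.93): [(0, 10.5804) (20, 16.5998) (20, 17) (0, 17)]  |A|=68.1981
5. canonical 4-gon: [(0, 10.5804) (20, 16.5998) (20, 17) (0, 17)]
6. shoelace: 68.1981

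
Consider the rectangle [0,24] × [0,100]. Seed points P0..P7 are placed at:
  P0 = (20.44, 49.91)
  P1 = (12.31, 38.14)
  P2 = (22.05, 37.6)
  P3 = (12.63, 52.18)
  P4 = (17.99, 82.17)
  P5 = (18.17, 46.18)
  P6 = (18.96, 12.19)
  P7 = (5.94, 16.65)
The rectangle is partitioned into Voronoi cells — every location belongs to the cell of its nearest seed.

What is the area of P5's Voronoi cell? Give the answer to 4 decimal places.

Area of P5's cell: 65.1633

1. box [0,24]×[0,100]: [(0, 0) (24, 0) (24, 100) (0, 100)]
2. ⊥bis P5·P0 via (19.305,48.045): [(0, 59.7936) (0, 0) (24, 0) (24, 45.1877)]  |A|=1259.7761
3. ⊥bis P5·P1 via (15.24,42.16): [(0, 59.7936) (0, 53.2678) (24, 35.7752) (24, 45.1877)]  |A|=191.2603
4. ⊥bis P5·P2 via (20.11,41.89): [(0, 59.7936) (0, 53.2678) (17.3333, 40.6343) (24, 43.6491) (24, 45.1877)]  |A|=165.0137
5. ⊥bis P5·P3 via (15.4,49.18): [(16.2104, 49.9283) (11.0805, 45.1917) (17.3333, 40.6343) (24, 43.6491) (24, 45.1877)]  |A|=65.1633
6. ⊥bis P5·P4 via (18.08,64.175): [(16.2104, 49.9283) (11.0805, 45.1917) (17.3333, 40.6343) (24, 43.6491) (24, 45.1877)]  |A|=65.1633
7. ⊥bis P5·P6 via (18.565,29.185): [(16.2104, 49.9283) (11.0805, 45.1917) (17.3333, 40.6343) (24, 43.6491) (24, 45.1877)]  |A|=65.1633
8. ⊥bis P5·P7 via (12.055,31.415): [(16.2104, 49.9283) (11.0805, 45.1917) (17.3333, 40.6343) (24, 43.6491) (24, 45.1877)]  |A|=65.1633
9. canonical 5-gon: [(16.2104, 49.9283) (11.0805, 45.1917) (17.3333, 40.6343) (24, 43.6491) (24, 45.1877)]
10. shoelace: 65.1633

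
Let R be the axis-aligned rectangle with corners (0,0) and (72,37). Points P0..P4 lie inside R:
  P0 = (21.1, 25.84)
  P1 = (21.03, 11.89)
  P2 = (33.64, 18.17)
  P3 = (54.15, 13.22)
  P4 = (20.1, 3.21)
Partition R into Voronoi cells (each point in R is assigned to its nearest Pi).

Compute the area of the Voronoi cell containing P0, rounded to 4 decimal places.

1. box [0,72]×[0,37]: [(0, 0) (72, 0) (72, 37) (0, 37)]
2. ⊥bis P0·P1 via (21.065,18.865): [(0, 18.9707) (72, 18.6094) (72, 37) (0, 37)]  |A|=1311.1159
3. ⊥bis P0·P2 via (27.37,22.005): [(0, 18.9707) (25.436, 18.8431) (36.5416, 37) (0, 37)]  |A|=561.0384
4. ⊥bis P0·P3 via (37.625,19.53): [(0, 18.9707) (25.436, 18.8431) (36.5416, 37) (0, 37)]  |A|=561.0384
5. ⊥bis P0·P4 via (20.6,14.525): [(0, 18.9707) (25.436, 18.8431) (36.5416, 37) (0, 37)]  |A|=561.0384
6. canonical 4-gon: [(0, 18.9707) (25.436, 18.8431) (36.5416, 37) (0, 37)]
7. shoelace: 561.0384

Area of P0's cell: 561.0384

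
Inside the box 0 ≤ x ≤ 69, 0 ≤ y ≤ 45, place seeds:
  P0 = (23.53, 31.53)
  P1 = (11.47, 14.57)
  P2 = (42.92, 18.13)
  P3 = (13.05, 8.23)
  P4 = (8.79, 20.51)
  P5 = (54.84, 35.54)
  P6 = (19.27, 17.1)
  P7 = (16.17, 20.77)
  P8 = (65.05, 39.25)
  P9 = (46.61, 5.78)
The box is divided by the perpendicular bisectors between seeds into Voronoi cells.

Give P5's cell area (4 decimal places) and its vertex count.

1. box [0,69]×[0,45]: [(0, 0) (69, 0) (69, 45) (0, 45)]
2. ⊥bis P5·P0 via (39.185,33.535): [(43.48, 0) (69, 0) (69, 45) (37.7166, 45)]  |A|=1278.0766
3. ⊥bis P5·P1 via (33.155,25.055): [(42.8352, 5.0345) (45.2694, 0) (69, 0) (69, 45) (37.7166, 45)]  |A|=1273.572
4. ⊥bis P5·P2 via (48.88,26.835): [(39.1937, 33.4668) (69, 13.0596) (69, 45) (37.7166, 45)]  |A|=656.4107
5. ⊥bis P5·P3 via (33.945,21.885): [(39.1937, 33.4668) (69, 13.0596) (69, 45) (37.7166, 45)]  |A|=656.4107
6. ⊥bis P5·P4 via (31.815,28.025): [(39.1937, 33.4668) (69, 13.0596) (69, 45) (37.7166, 45)]  |A|=656.4107
7. ⊥bis P5·P6 via (37.055,26.32): [(39.1937, 33.4668) (69, 13.0596) (69, 45) (37.7166, 45)]  |A|=656.4107
8. ⊥bis P5·P7 via (35.505,28.155): [(39.1937, 33.4668) (69, 13.0596) (69, 45) (37.7166, 45)]  |A|=656.4107
9. ⊥bis P5·P8 via (59.945,37.395): [(39.1937, 33.4668) (68.7175, 13.253) (57.1816, 45) (37.7166, 45)]  |A|=464.2988
10. ⊥bis P5·P9 via (50.725,20.66): [(39.1937, 33.4668) (62.7602, 17.3317) (67.7353, 15.9559) (57.1816, 45) (37.7166, 45)]  |A|=458.2509
11. canonical 5-gon: [(39.1937, 33.4668) (62.7602, 17.3317) (67.7353, 15.9559) (57.1816, 45) (37.7166, 45)]
12. shoelace: 458.2509

Area of P5's cell: 458.2509 (5 vertices)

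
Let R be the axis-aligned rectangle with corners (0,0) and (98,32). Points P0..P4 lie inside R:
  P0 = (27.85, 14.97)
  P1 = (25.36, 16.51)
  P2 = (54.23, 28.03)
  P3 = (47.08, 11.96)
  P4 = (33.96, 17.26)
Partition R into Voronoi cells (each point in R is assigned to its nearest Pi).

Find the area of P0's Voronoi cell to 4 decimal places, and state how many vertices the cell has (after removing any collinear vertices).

1. box [0,98]×[0,32]: [(0, 0) (98, 0) (98, 32) (0, 32)]
2. ⊥bis P0·P1 via (26.605,15.74): [(16.8702, 0) (98, 0) (98, 32) (36.6614, 32)]  |A|=2279.4943
3. ⊥bis P0·P2 via (41.04,21.5): [(36.2061, 31.2639) (16.8702, 0) (51.684, 0)]  |A|=544.2086
4. ⊥bis P0·P3 via (37.465,13.465): [(39.2794, 25.0563) (36.2061, 31.2639) (16.8702, 0) (35.3574, 0)]  |A|=339.6652
5. ⊥bis P0·P4 via (30.905,16.115): [(35.825, 2.9877) (29.37, 20.2106) (16.8702, 0) (35.3574, 0)]  |A|=200.4889
6. canonical 4-gon: [(35.825, 2.9877) (29.37, 20.2106) (16.8702, 0) (35.3574, 0)]
7. shoelace: 200.4889

Area of P0's cell: 200.4889 (4 vertices)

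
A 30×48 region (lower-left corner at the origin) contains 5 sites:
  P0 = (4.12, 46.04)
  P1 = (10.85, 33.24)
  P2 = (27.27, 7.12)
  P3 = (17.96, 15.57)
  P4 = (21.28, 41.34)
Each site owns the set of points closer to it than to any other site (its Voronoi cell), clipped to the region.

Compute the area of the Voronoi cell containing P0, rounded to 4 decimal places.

1. box [0,30]×[0,48]: [(0, 0) (30, 0) (30, 48) (0, 48)]
2. ⊥bis P0·P1 via (7.485,39.64): [(0, 35.7045) (23.3851, 48) (0, 48)]  |A|=143.7657
3. ⊥bis P0·P2 via (15.695,26.58): [(0, 35.7045) (23.3851, 48) (0, 48)]  |A|=143.7657
4. ⊥bis P0·P3 via (11.04,30.805): [(0, 35.7045) (23.3851, 48) (0, 48)]  |A|=143.7657
5. ⊥bis P0·P4 via (12.7,43.69): [(0, 35.7045) (12.2815, 42.1619) (13.8805, 48) (0, 48)]  |A|=116.0211
6. canonical 4-gon: [(0, 35.7045) (12.2815, 42.1619) (13.8805, 48) (0, 48)]
7. shoelace: 116.0211

Area of P0's cell: 116.0211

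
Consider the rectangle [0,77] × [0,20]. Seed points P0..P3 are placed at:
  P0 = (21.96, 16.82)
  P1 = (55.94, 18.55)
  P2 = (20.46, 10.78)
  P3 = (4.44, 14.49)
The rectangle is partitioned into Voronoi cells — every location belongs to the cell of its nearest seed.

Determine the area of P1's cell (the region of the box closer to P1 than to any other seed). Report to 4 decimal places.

1. box [0,77]×[0,20]: [(0, 0) (77, 0) (77, 20) (0, 20)]
2. ⊥bis P1·P0 via (38.95,17.685): [(39.8504, 0) (77, 0) (77, 20) (38.8321, 20)]  |A|=753.1748
3. ⊥bis P1·P2 via (38.2,14.665): [(39.3775, 9.2882) (41.4116, 0) (77, 0) (77, 20) (38.8321, 20)]  |A|=745.9244
4. ⊥bis P1·P3 via (30.19,16.52): [(39.3775, 9.2882) (41.4116, 0) (77, 0) (77, 20) (38.8321, 20)]  |A|=745.9244
5. canonical 5-gon: [(39.3775, 9.2882) (41.4116, 0) (77, 0) (77, 20) (38.8321, 20)]
6. shoelace: 745.9244

Area of P1's cell: 745.9244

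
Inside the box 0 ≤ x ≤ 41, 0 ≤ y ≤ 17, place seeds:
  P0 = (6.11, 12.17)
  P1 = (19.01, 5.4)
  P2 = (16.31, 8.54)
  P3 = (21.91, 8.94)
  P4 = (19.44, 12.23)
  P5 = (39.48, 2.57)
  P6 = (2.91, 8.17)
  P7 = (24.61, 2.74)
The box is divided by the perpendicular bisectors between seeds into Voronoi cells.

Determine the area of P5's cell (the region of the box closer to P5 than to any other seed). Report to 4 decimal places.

Area of P5's cell: 141.7456

1. box [0,41]×[0,17]: [(0, 0) (41, 0) (41, 17) (0, 17)]
2. ⊥bis P5·P0 via (22.795,7.37): [(20.6748, 0) (41, 0) (41, 17) (25.5654, 17)]  |A|=303.9586
3. ⊥bis P5·P1 via (29.245,3.985): [(28.6941, 0) (41, 0) (41, 17) (31.0443, 17)]  |A|=189.2235
4. ⊥bis P5·P2 via (27.895,5.555): [(28.6941, 0) (41, 0) (41, 17) (31.0443, 17)]  |A|=189.2235
5. ⊥bis P5·P3 via (30.695,5.755): [(28.7468, 0.3814) (28.6941, 0) (41, 0) (41, 17) (34.7719, 17)]  |A|=158.2503
6. ⊥bis P5·P4 via (29.46,7.4): [(28.7468, 0.3814) (28.6941, 0) (41, 0) (41, 17) (34.7719, 17)]  |A|=158.2503
7. ⊥bis P5·P6 via (21.195,5.37): [(28.7468, 0.3814) (28.6941, 0) (41, 0) (41, 17) (34.7719, 17)]  |A|=158.2503
8. ⊥bis P5·P7 via (32.045,2.655): [(32.1256, 9.7008) (32.0146, 0) (41, 0) (41, 17) (34.7719, 17)]  |A|=141.7456
9. canonical 5-gon: [(32.1256, 9.7008) (32.0146, 0) (41, 0) (41, 17) (34.7719, 17)]
10. shoelace: 141.7456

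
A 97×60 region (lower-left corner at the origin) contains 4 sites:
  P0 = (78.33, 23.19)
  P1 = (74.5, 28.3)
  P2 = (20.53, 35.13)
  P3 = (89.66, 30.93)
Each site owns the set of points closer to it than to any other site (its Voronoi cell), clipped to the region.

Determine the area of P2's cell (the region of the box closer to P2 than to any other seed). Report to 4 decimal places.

Area of P2's cell: 2837.8213

1. box [0,97]×[0,60]: [(0, 0) (97, 0) (97, 60) (0, 60)]
2. ⊥bis P2·P0 via (49.43,29.16): [(0, 0) (43.4063, 0) (55.8008, 60) (0, 60)]  |A|=2976.2113
3. ⊥bis P2·P1 via (47.515,31.715): [(0, 0) (43.4063, 0) (43.6518, 1.1887) (51.0945, 60) (0, 60)]  |A|=2837.8213
4. ⊥bis P2·P3 via (55.095,33.03): [(0, 0) (43.4063, 0) (43.6518, 1.1887) (51.0945, 60) (0, 60)]  |A|=2837.8213
5. canonical 5-gon: [(0, 0) (43.4063, 0) (43.6518, 1.1887) (51.0945, 60) (0, 60)]
6. shoelace: 2837.8213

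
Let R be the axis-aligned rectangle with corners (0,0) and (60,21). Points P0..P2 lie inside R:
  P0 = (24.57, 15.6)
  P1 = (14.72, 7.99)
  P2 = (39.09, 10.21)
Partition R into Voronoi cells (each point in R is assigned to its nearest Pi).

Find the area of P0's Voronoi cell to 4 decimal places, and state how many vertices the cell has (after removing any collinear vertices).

Area of P0's cell: 217.4169 (3 vertices)

1. box [0,60]×[0,21]: [(0, 0) (60, 0) (60, 21) (0, 21)]
2. ⊥bis P0·P1 via (19.645,11.795): [(28.7577, 0) (60, 0) (60, 21) (12.5333, 21)]  |A|=826.4444
3. ⊥bis P0·P2 via (31.83,12.905): [(27.5971, 1.5022) (34.835, 21) (12.5333, 21)]  |A|=217.4169
4. canonical 3-gon: [(27.5971, 1.5022) (34.835, 21) (12.5333, 21)]
5. shoelace: 217.4169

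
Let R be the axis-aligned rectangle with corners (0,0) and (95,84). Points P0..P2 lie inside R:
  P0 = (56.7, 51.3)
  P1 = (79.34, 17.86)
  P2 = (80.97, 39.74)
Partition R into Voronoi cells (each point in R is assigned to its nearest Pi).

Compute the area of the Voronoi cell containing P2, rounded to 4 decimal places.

1. box [0,95]×[0,84]: [(0, 0) (95, 0) (95, 84) (0, 84)]
2. ⊥bis P2·P0 via (68.835,45.52): [(47.1535, 0) (95, 0) (95, 84) (87.1633, 84)]  |A|=2338.6948
3. ⊥bis P2·P1 via (80.155,28.8): [(61.5319, 30.1874) (95, 27.6941) (95, 84) (87.1633, 84)]  |A|=1153.0805
4. canonical 4-gon: [(61.5319, 30.1874) (95, 27.6941) (95, 84) (87.1633, 84)]
5. shoelace: 1153.0805

Area of P2's cell: 1153.0805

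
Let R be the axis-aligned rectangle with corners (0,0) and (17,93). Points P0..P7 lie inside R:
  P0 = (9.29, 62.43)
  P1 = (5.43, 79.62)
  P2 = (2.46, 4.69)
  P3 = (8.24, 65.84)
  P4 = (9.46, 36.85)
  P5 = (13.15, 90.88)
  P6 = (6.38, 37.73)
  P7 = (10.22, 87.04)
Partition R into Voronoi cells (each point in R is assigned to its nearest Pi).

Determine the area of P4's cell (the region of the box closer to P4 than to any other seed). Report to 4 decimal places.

Area of P4's cell: 292.0007

1. box [0,17]×[0,93]: [(0, 0) (17, 0) (17, 93) (0, 93)]
2. ⊥bis P4·P0 via (9.375,49.64): [(0, 49.5777) (0, 0) (17, 0) (17, 49.6907)]  |A|=843.7811
3. ⊥bis P4·P1 via (7.445,58.235): [(0, 49.5777) (0, 0) (17, 0) (17, 49.6907)]  |A|=843.7811
4. ⊥bis P4·P2 via (5.96,20.77): [(0, 49.5777) (0, 22.0673) (17, 18.367) (17, 49.6907)]  |A|=500.0898
5. ⊥bis P4·P3 via (8.85,51.345): [(0, 49.5777) (0, 22.0673) (17, 18.367) (17, 49.6907)]  |A|=500.0898
6. ⊥bis P4·P5 via (11.305,63.865): [(0, 49.5777) (0, 22.0673) (17, 18.367) (17, 49.6907)]  |A|=500.0898
7. ⊥bis P4·P6 via (7.92,37.29): [(11.4525, 49.6538) (3.3616, 21.3356) (17, 18.367) (17, 49.6907)]  |A|=292.0007
8. ⊥bis P4·P7 via (9.84,61.945): [(11.4525, 49.6538) (3.3616, 21.3356) (17, 18.367) (17, 49.6907)]  |A|=292.0007
9. canonical 4-gon: [(11.4525, 49.6538) (3.3616, 21.3356) (17, 18.367) (17, 49.6907)]
10. shoelace: 292.0007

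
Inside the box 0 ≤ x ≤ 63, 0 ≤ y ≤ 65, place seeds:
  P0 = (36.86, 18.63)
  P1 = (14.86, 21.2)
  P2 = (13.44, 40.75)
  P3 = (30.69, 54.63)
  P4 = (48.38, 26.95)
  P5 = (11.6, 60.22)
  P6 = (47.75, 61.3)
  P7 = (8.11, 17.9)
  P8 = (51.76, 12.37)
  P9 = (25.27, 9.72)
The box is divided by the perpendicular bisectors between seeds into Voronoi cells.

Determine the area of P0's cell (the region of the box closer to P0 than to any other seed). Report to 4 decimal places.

1. box [0,63]×[0,65]: [(0, 0) (63, 0) (63, 65) (0, 65)]
2. ⊥bis P0·P1 via (25.86,19.915): [(23.5336, 0) (63, 0) (63, 65) (31.1267, 65)]  |A|=2318.5398
3. ⊥bis P0·P2 via (25.15,29.69): [(27.2633, 31.9275) (23.5336, 0) (63, 0) (63, 65) (58.5, 65)]  |A|=1865.8884
4. ⊥bis P0·P3 via (33.775,36.63): [(31.3049, 36.2067) (27.2633, 31.9275) (23.5336, 0) (63, 0) (63, 41.6388)]  |A|=1430.8867
5. ⊥bis P0·P4 via (42.62,22.79): [(32.7512, 36.4545) (31.3049, 36.2067) (27.2633, 31.9275) (23.5336, 0) (59.0794, 0)]  |A|=729.6627
6. ⊥bis P0·P5 via (24.23,39.425): [(32.7512, 36.4545) (31.3049, 36.2067) (27.2633, 31.9275) (23.5336, 0) (59.0794, 0)]  |A|=729.6627
7. ⊥bis P0·P6 via (42.305,39.965): [(32.7512, 36.4545) (31.3049, 36.2067) (27.2633, 31.9275) (23.5336, 0) (59.0794, 0)]  |A|=729.6627
8. ⊥bis P0·P7 via (22.485,18.265): [(32.7512, 36.4545) (31.3049, 36.2067) (27.2633, 31.9275) (23.5336, 0) (59.0794, 0)]  |A|=729.6627
9. ⊥bis P0·P8 via (44.31,15.5): [(45.6248, 18.6295) (32.7512, 36.4545) (31.3049, 36.2067) (27.2633, 31.9275) (23.5336, 0) (37.7979, 0)]  |A|=531.4306
10. ⊥bis P0·P9 via (31.065,14.175): [(39.2695, 3.5027) (45.6248, 18.6295) (32.7512, 36.4545) (31.3049, 36.2067) (27.2633, 31.9275) (25.9645, 20.8096)]  |A|=346.9765
11. canonical 6-gon: [(39.2695, 3.5027) (45.6248, 18.6295) (32.7512, 36.4545) (31.3049, 36.2067) (27.2633, 31.9275) (25.9645, 20.8096)]
12. shoelace: 346.9765

Area of P0's cell: 346.9765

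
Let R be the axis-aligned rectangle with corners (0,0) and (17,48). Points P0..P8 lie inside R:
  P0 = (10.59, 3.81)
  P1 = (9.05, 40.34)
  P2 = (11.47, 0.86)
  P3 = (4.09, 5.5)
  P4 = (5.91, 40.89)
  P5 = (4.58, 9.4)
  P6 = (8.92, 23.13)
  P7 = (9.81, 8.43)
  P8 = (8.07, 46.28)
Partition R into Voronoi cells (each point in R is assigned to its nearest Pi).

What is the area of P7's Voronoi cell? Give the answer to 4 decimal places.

Area of P7's cell: 89.1662

1. box [0,17]×[0,48]: [(0, 0) (17, 0) (17, 48) (0, 48)]
2. ⊥bis P7·P0 via (10.2,6.12): [(0, 4.3979) (17, 7.2681) (17, 48) (0, 48)]  |A|=716.8392
3. ⊥bis P7·P1 via (9.43,24.385): [(0, 24.1604) (0, 4.3979) (17, 7.2681) (17, 24.5653)]  |A|=315.0077
4. ⊥bis P7·P2 via (10.64,4.645): [(0, 24.1604) (0, 4.3979) (17, 7.2681) (17, 24.5653)]  |A|=315.0077
5. ⊥bis P7·P3 via (6.95,6.965): [(0, 24.1604) (0, 20.5329) (7.6071, 5.6822) (17, 7.2681) (17, 24.5653)]  |A|=253.6376
6. ⊥bis P7·P4 via (7.86,24.66): [(4.6171, 24.2704) (0, 23.7156) (0, 20.5329) (7.6071, 5.6822) (17, 7.2681) (17, 24.5653)]  |A|=252.6108
7. ⊥bis P7·P5 via (7.195,8.915): [(10.067, 24.4002) (6.8643, 7.1322) (7.6071, 5.6822) (17, 7.2681) (17, 24.5653)]  |A|=154.653
8. ⊥bis P7·P6 via (9.365,15.78): [(8.4581, 15.7251) (6.8643, 7.1322) (7.6071, 5.6822) (17, 7.2681) (17, 16.2423)]  |A|=89.1662
9. ⊥bis P7·P8 via (8.94,27.355): [(8.4581, 15.7251) (6.8643, 7.1322) (7.6071, 5.6822) (17, 7.2681) (17, 16.2423)]  |A|=89.1662
10. canonical 5-gon: [(8.4581, 15.7251) (6.8643, 7.1322) (7.6071, 5.6822) (17, 7.2681) (17, 16.2423)]
11. shoelace: 89.1662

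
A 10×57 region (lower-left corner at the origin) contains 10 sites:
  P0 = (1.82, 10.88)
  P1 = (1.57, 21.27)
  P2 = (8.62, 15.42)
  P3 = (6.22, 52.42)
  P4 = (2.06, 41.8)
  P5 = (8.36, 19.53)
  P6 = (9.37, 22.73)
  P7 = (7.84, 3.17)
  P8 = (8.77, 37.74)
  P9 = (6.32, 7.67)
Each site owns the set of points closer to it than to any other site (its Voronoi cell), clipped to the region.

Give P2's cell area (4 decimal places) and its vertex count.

1. box [0,10]×[0,57]: [(0, 0) (10, 0) (10, 57) (0, 57)]
2. ⊥bis P2·P0 via (5.22,13.15): [(0, 20.9685) (10, 5.9905) (10, 57) (0, 57)]  |A|=435.2048
3. ⊥bis P2·P1 via (5.095,18.345): [(3.2423, 16.1122) (10, 5.9905) (10, 24.2562)]  |A|=61.717
4. ⊥bis P2·P3 via (7.42,33.92): [(3.2423, 16.1122) (10, 5.9905) (10, 24.2562)]  |A|=61.717
5. ⊥bis P2·P4 via (5.34,28.61): [(3.2423, 16.1122) (10, 5.9905) (10, 24.2562)]  |A|=61.717
6. ⊥bis P2·P5 via (8.49,17.475): [(4.145, 17.2001) (3.2423, 16.1122) (10, 5.9905) (10, 17.5705)]  |A|=42.1449
7. ⊥bis P2·P6 via (8.995,19.075): [(4.145, 17.2001) (3.2423, 16.1122) (10, 5.9905) (10, 17.5705)]  |A|=42.1449
8. ⊥bis P2·P7 via (8.23,9.295): [(4.145, 17.2001) (3.2423, 16.1122) (7.7744, 9.324) (10, 9.1823) (10, 17.5705)]  |A|=38.5931
9. ⊥bis P2·P8 via (8.695,26.58): [(4.145, 17.2001) (3.2423, 16.1122) (7.7744, 9.324) (10, 9.1823) (10, 17.5705)]  |A|=38.5931
10. ⊥bis P2·P9 via (7.47,11.545): [(4.145, 17.2001) (3.2423, 16.1122) (6.0004, 11.9811) (10, 10.7942) (10, 17.5705)]  |A|=32.5385
11. canonical 5-gon: [(4.145, 17.2001) (3.2423, 16.1122) (6.0004, 11.9811) (10, 10.7942) (10, 17.5705)]
12. shoelace: 32.5385

Area of P2's cell: 32.5385 (5 vertices)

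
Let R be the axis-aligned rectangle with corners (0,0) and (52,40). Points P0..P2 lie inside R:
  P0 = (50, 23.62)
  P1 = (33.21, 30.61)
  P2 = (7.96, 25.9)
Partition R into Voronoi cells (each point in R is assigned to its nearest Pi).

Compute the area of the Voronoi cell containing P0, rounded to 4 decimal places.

Area of P0's cell: 534.2845

1. box [0,52]×[0,40]: [(0, 0) (52, 0) (52, 40) (0, 40)]
2. ⊥bis P0·P1 via (41.605,27.115): [(30.3165, 0) (52, 0) (52, 40) (46.9693, 40)]  |A|=534.2845
3. ⊥bis P0·P2 via (28.98,24.76): [(30.3165, 0) (52, 0) (52, 40) (46.9693, 40)]  |A|=534.2845
4. canonical 4-gon: [(30.3165, 0) (52, 0) (52, 40) (46.9693, 40)]
5. shoelace: 534.2845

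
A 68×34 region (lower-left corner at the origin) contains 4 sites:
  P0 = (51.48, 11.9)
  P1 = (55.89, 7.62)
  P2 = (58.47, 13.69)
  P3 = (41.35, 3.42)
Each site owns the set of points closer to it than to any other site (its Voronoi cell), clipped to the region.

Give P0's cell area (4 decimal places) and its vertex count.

Area of P0's cell: 460.4510 (4 vertices)

1. box [0,68]×[0,34]: [(0, 0) (68, 0) (68, 34) (0, 34)]
2. ⊥bis P0·P1 via (53.685,9.76): [(0, 0) (44.2127, 0) (68, 24.5098) (68, 34) (0, 34)]  |A|=2020.4891
3. ⊥bis P0·P2 via (54.975,12.795): [(0, 0) (44.2127, 0) (55.3206, 11.4453) (49.5448, 34) (0, 34)]  |A|=1752.1988
4. ⊥bis P0·P3 via (46.415,7.66): [(48.8379, 4.7657) (55.3206, 11.4453) (49.5448, 34) (24.3653, 34)]  |A|=460.451
5. canonical 4-gon: [(48.8379, 4.7657) (55.3206, 11.4453) (49.5448, 34) (24.3653, 34)]
6. shoelace: 460.451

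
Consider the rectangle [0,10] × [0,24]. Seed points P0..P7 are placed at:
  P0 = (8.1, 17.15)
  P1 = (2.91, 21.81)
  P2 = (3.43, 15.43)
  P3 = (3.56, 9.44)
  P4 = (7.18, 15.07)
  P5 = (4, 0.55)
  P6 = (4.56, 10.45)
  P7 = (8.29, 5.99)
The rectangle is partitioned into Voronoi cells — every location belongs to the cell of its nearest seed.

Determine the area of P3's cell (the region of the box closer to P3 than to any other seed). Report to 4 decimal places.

1. box [0,10]×[0,24]: [(0, 0) (10, 0) (10, 24) (0, 24)]
2. ⊥bis P3·P0 via (5.83,13.295): [(0, 16.728) (0, 0) (10, 0) (10, 10.8395)]  |A|=137.8374
3. ⊥bis P3·P1 via (3.235,15.625): [(1.9847, 15.5593) (0, 15.455) (0, 0) (10, 0) (10, 10.8395)]  |A|=136.5742
4. ⊥bis P3·P2 via (3.495,12.435): [(7.1556, 12.5144) (0, 12.3591) (0, 0) (10, 0) (10, 10.8395)]  |A|=122.2067
5. ⊥bis P3·P4 via (5.37,12.255): [(5.038, 12.4685) (0, 12.3591) (0, 0) (10, 0) (10, 9.278)]  |A|=116.4938
6. ⊥bis P3·P5 via (3.78,4.995): [(5.038, 12.4685) (0, 12.3591) (0, 4.8079) (10, 5.3029) (10, 9.278)]  |A|=65.9399
7. ⊥bis P3·P6 via (4.06,9.945): [(1.5869, 12.3936) (0, 12.3591) (0, 4.8079) (8.8081, 5.2439)]  |A|=39.0536
8. ⊥bis P3·P7 via (5.925,7.715): [(6.0874, 7.9377) (1.5869, 12.3936) (0, 12.3591) (0, 4.8079) (3.9471, 5.0033)]  |A|=32.1789
9. canonical 5-gon: [(6.0874, 7.9377) (1.5869, 12.3936) (0, 12.3591) (0, 4.8079) (3.9471, 5.0033)]
10. shoelace: 32.1789

Area of P3's cell: 32.1789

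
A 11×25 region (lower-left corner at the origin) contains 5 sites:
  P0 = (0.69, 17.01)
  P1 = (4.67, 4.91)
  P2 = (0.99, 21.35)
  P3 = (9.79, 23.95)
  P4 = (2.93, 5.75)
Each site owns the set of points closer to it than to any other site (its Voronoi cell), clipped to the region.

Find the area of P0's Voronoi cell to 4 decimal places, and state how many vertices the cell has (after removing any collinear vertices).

1. box [0,11]×[0,25]: [(0, 0) (11, 0) (11, 25) (0, 25)]
2. ⊥bis P0·P1 via (2.68,10.96): [(0, 10.0785) (11, 13.6967) (11, 25) (0, 25)]  |A|=144.2367
3. ⊥bis P0·P2 via (0.84,19.18): [(0, 19.2381) (0, 10.0785) (11, 13.6967) (11, 18.4777)]  |A|=76.6734
4. ⊥bis P0·P3 via (5.24,20.48): [(6.5315, 18.7866) (0, 19.2381) (0, 10.0785) (10.5309, 13.5424)]  |A|=64.4527
5. ⊥bis P0·P4 via (1.81,11.38): [(6.5315, 18.7866) (0, 19.2381) (0, 11.0199) (7.2424, 12.4607) (10.5309, 13.5424)]  |A|=61.0435
6. canonical 5-gon: [(6.5315, 18.7866) (0, 19.2381) (0, 11.0199) (7.2424, 12.4607) (10.5309, 13.5424)]
7. shoelace: 61.0435

Area of P0's cell: 61.0435 (5 vertices)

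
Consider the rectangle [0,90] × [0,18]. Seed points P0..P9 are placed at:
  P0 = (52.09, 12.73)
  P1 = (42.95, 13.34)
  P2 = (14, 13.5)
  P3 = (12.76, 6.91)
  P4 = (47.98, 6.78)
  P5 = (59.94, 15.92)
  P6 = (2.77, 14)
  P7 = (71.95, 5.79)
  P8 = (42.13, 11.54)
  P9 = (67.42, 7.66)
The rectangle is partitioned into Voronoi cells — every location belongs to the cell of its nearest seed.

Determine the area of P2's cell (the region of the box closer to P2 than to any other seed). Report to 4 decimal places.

1. box [0,90]×[0,18]: [(0, 0) (90, 0) (90, 18) (0, 18)]
2. ⊥bis P2·P0 via (33.045,13.115): [(0, 0) (32.7799, 0) (33.1438, 18) (0, 18)]  |A|=593.3127
3. ⊥bis P2·P1 via (28.475,13.42): [(0, 0) (28.4008, 0) (28.5003, 18) (0, 18)]  |A|=512.1103
4. ⊥bis P2·P3 via (13.38,10.205): [(0, 12.7226) (28.4416, 7.371) (28.5003, 18) (0, 18)]  |A|=226.5138
5. ⊥bis P2·P4 via (30.99,10.14): [(0, 12.7226) (28.4416, 7.371) (28.5003, 18) (0, 18)]  |A|=226.5138
6. ⊥bis P2·P5 via (36.97,14.71): [(0, 12.7226) (28.4416, 7.371) (28.5003, 18) (0, 18)]  |A|=226.5138
7. ⊥bis P2·P6 via (8.385,13.75): [(8.27, 11.1665) (28.4416, 7.371) (28.5003, 18) (8.5742, 18)]  |A|=175.3961
8. ⊥bis P2·P7 via (42.975,9.645): [(8.27, 11.1665) (28.4416, 7.371) (28.5003, 18) (8.5742, 18)]  |A|=175.3961
9. ⊥bis P2·P8 via (28.065,12.52): [(8.27, 11.1665) (27.7157, 7.5075) (28.4468, 18) (8.5742, 18)]  |A|=171.2541
10. ⊥bis P2·P9 via (40.71,10.58): [(8.27, 11.1665) (27.7157, 7.5075) (28.4468, 18) (8.5742, 18)]  |A|=171.2541
11. canonical 4-gon: [(8.27, 11.1665) (27.7157, 7.5075) (28.4468, 18) (8.5742, 18)]
12. shoelace: 171.2541

Area of P2's cell: 171.2541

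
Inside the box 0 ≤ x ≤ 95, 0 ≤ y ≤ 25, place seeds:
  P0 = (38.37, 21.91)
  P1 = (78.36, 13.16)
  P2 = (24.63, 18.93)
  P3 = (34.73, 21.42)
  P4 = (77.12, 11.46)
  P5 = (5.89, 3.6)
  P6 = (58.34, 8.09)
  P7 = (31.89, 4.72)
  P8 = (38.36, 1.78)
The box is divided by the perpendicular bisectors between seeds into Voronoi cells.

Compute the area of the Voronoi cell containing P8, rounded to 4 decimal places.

Area of P8's cell: 138.5565

1. box [0,95]×[0,25]: [(0, 0) (95, 0) (95, 25) (0, 25)]
2. ⊥bis P8·P0 via (38.365,11.845): [(0, 11.8641) (0, 0) (95, 0) (95, 11.8169)]  |A|=1124.8439
3. ⊥bis P8·P1 via (58.36,7.47): [(57.118, 11.8357) (0, 11.8641) (0, 0) (60.4852, 0)]  |A|=696.7674
4. ⊥bis P8·P2 via (31.495,10.355): [(57.118, 11.8357) (33.3592, 11.8475) (18.5607, 0) (60.4852, 0)]  |A|=388.9306
5. ⊥bis P8·P3 via (36.545,11.6): [(57.118, 11.8357) (37.8719, 11.8452) (32.0011, 10.7602) (18.5607, 0) (60.4852, 0)]  |A|=386.4758
6. ⊥bis P8·P4 via (57.74,6.62): [(56.4373, 11.836) (37.8719, 11.8452) (32.0011, 10.7602) (18.5607, 0) (59.3933, 0)]  |A|=375.9865
7. ⊥bis P8·P5 via (22.125,2.69): [(56.4373, 11.836) (37.8719, 11.8452) (32.0011, 10.7602) (22.1346, 2.8612) (21.9742, 0) (59.3933, 0)]  |A|=371.1031
8. ⊥bis P8·P6 via (48.35,4.935): [(46.1689, 11.8411) (37.8719, 11.8452) (32.0011, 10.7602) (22.1346, 2.8612) (21.9742, 0) (49.9086, 0)]  |A|=254.1871
9. ⊥bis P8·P7 via (35.125,3.25): [(46.1689, 11.8411) (39.0305, 11.8447) (33.6482, 0) (49.9086, 0)]  |A|=138.5565
10. canonical 4-gon: [(46.1689, 11.8411) (39.0305, 11.8447) (33.6482, 0) (49.9086, 0)]
11. shoelace: 138.5565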